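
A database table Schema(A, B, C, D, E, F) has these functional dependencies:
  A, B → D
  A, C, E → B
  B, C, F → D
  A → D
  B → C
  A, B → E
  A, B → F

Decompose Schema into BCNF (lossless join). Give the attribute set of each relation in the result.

Candidate keys of the original relation: {A, B}, {A, C, E}.
In {A, B, C, D, E, F}, {B, C, F} is not a superkey ({B, C, F}⁺ restricted to this set is {B, C, D, F}), so split on B, C, F → D into {B, C, D, F} and {A, B, C, E, F}.
In {B, C, D, F}, {B} is not a superkey ({B}⁺ restricted to this set is {B, C}), so split on B → C into {B, C} and {B, D, F}.
{B, C} has no BCNF violation.
{B, D, F} has no BCNF violation.
In {A, B, C, E, F}, {B} is not a superkey ({B}⁺ restricted to this set is {B, C}), so split on B → C into {B, C} and {A, B, E, F}.
{B, C} has no BCNF violation.
{A, B, E, F} has no BCNF violation.

{A, B, E, F}; {B, C}; {B, D, F}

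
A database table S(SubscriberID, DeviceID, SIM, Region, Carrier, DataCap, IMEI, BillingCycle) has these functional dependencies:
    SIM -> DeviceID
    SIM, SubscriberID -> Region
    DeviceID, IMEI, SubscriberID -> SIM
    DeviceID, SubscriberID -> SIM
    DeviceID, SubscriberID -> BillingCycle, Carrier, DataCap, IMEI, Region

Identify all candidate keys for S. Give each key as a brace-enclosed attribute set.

{DeviceID, SubscriberID}, {SIM, SubscriberID}

No FD produces {SubscriberID}, so it must be in every candidate key.
{DeviceID, SubscriberID}⁺ = {BillingCycle, Carrier, DataCap, DeviceID, IMEI, Region, SIM, SubscriberID}, which is every attribute, so {DeviceID, SubscriberID} is a candidate key.
{SIM, SubscriberID}⁺ = {BillingCycle, Carrier, DataCap, DeviceID, IMEI, Region, SIM, SubscriberID}, which is every attribute, so {SIM, SubscriberID} is a candidate key.
No proper subset of any of these is a key, and no other minimal superkey exists.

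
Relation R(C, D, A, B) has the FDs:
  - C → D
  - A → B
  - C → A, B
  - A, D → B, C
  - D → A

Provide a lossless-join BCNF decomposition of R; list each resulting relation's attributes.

{A, B}; {A, C, D}

Candidate keys of the original relation: {C}, {D}.
{A, B, C, D}: {A} determines {A, B} here but is not a superkey — split on A → B, giving {A, B} and {A, C, D}.
{A, B} has no BCNF violation.
{A, C, D} has no BCNF violation.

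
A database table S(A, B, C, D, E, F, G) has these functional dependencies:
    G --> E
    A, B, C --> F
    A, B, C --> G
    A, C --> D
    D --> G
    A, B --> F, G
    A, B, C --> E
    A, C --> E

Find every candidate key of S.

No FD produces {A, B, C}, so they must be in every candidate key.
Closure of {A, B, C} is {A, B, C, D, E, F, G}, the whole schema; {A, B, C} is a candidate key.
Every other attribute set either contains this one or has a smaller closure.

{A, B, C}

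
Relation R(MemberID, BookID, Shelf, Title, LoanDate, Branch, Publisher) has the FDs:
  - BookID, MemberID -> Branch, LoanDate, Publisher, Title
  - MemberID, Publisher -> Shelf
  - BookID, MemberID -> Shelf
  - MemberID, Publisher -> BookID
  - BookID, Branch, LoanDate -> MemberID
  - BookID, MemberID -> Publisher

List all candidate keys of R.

{BookID, MemberID}⁺ = {BookID, Branch, LoanDate, MemberID, Publisher, Shelf, Title} — all of the relation — so {BookID, MemberID} is a candidate key.
{MemberID, Publisher}⁺ = {BookID, Branch, LoanDate, MemberID, Publisher, Shelf, Title} — all of the relation — so {MemberID, Publisher} is a candidate key.
{BookID, Branch, LoanDate}⁺ = {BookID, Branch, LoanDate, MemberID, Publisher, Shelf, Title} — all of the relation — so {BookID, Branch, LoanDate} is a candidate key.
Any other superkey properly contains one of these, so there are no further candidate keys.

{BookID, Branch, LoanDate}, {BookID, MemberID}, {MemberID, Publisher}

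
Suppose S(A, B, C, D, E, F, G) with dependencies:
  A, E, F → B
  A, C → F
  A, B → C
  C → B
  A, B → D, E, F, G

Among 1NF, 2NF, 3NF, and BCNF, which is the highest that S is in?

3NF

Candidate keys: {A, B}, {A, C}, {A, E, F}. Prime attributes: {A, B, C, E, F}.
C → B: {C}⁺ = {B, C}, which is not all of the attributes, so the left side is not a superkey — BCNF is violated.
But every attribute on its right side ({B}) is prime, and the same holds for every other non-superkey FD, so 3NF still holds.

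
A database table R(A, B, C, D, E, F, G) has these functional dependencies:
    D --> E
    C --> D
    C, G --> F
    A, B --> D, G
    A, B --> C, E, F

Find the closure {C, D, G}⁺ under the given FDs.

Start with {C, D, G}.
D --> E applies; add {E} → now {C, D, E, G}.
C, G --> F applies; add {F} → now {C, D, E, F, G}.
No further FD applies.

{C, D, E, F, G}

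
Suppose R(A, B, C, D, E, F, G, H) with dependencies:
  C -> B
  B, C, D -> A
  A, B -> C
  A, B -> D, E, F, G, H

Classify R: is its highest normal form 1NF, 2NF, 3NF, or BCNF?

Candidate keys: {A, B}, {A, C}, {C, D}. Prime attributes: {A, B, C, D}.
C -> B: {C}⁺ = {B, C}, which is not all of the attributes, so the left side is not a superkey — BCNF is violated.
Its right-hand attributes {B} are all prime, as are those of every other non-superkey FD — the relation is in 3NF.

3NF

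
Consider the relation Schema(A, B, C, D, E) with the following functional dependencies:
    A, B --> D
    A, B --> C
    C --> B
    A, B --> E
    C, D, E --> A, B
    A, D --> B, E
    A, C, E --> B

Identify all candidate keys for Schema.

{A, B}, {A, C}, {A, D}, {C, D, E}

{A, B}⁺ = {A, B, C, D, E}, which is every attribute, so {A, B} is a candidate key.
{A, C}⁺ = {A, B, C, D, E}, which is every attribute, so {A, C} is a candidate key.
{A, D}⁺ = {A, B, C, D, E}, which is every attribute, so {A, D} is a candidate key.
{C, D, E}⁺ = {A, B, C, D, E}, which is every attribute, so {C, D, E} is a candidate key.
Any other superkey properly contains one of these, so there are no further candidate keys.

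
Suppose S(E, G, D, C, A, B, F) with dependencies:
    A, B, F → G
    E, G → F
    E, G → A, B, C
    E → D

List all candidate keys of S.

{A, B, E, F}, {E, G}

Attributes never on any right-hand side: {E} — every candidate key must contain it.
{E, G}⁺ = {A, B, C, D, E, F, G} — all of the relation — so {E, G} is a candidate key.
{A, B, E, F}⁺ = {A, B, C, D, E, F, G} — all of the relation — so {A, B, E, F} is a candidate key.
These are minimal and exhaustive — every other superkey contains one of them.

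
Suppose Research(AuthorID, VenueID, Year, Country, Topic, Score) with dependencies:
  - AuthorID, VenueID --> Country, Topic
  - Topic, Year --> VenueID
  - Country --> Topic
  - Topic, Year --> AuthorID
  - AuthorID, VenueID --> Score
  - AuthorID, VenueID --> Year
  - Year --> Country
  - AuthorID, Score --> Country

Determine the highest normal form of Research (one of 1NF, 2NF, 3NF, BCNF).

Candidate keys: {AuthorID, VenueID}, {Year}. Prime attributes: {AuthorID, VenueID, Year}.
For Country --> Topic we have {Country}⁺ = {Country, Topic}; {Country} is not a superkey, so BCNF fails.
Country --> Topic determines the non-prime attribute {Topic} from a non-superkey — 3NF is violated.
Checking every proper subset of each key, none determines a non-prime attribute — 2NF is satisfied.

2NF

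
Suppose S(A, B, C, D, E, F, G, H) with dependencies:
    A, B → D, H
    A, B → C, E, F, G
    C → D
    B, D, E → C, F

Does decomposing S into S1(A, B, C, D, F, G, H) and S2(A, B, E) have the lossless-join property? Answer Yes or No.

Yes

The shared attributes are {A, B} and {A, B}⁺ = {A, B, C, D, E, F, G, H}.
This includes all of S1, so the common attributes are a superkey of S1 — the join is lossless.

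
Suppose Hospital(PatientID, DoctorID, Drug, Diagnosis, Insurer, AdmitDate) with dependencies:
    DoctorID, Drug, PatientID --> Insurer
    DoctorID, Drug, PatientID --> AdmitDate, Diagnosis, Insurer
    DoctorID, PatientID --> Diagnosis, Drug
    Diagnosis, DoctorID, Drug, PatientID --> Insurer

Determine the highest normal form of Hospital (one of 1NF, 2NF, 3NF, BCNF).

BCNF

Candidate key: {DoctorID, PatientID}. Prime attributes: {DoctorID, PatientID}.
The left-hand side of every FD is a superkey, so BCNF is satisfied.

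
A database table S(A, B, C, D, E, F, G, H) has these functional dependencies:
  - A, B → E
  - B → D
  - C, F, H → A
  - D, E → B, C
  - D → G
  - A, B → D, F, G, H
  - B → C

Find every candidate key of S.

{A, B}⁺ = {A, B, C, D, E, F, G, H}, which is every attribute, so {A, B} is a candidate key.
{A, D, E}⁺ = {A, B, C, D, E, F, G, H}, which is every attribute, so {A, D, E} is a candidate key.
{B, F, H}⁺ = {A, B, C, D, E, F, G, H}, which is every attribute, so {B, F, H} is a candidate key.
{D, E, F, H}⁺ = {A, B, C, D, E, F, G, H}, which is every attribute, so {D, E, F, H} is a candidate key.
These are minimal and exhaustive — every other superkey contains one of them.

{A, B}, {A, D, E}, {B, F, H}, {D, E, F, H}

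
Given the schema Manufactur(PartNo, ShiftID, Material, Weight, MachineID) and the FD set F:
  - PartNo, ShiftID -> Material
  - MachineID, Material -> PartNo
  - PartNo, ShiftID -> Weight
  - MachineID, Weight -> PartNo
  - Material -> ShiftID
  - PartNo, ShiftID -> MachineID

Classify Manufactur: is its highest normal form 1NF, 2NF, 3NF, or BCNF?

Candidate keys: {MachineID, Material}, {MachineID, ShiftID, Weight}, {Material, PartNo}, {PartNo, ShiftID}. Prime attributes: {MachineID, Material, PartNo, ShiftID, Weight}.
MachineID, Weight -> PartNo breaks BCNF: {MachineID, Weight}⁺ = {MachineID, PartNo, Weight}, so {MachineID, Weight} is not a superkey.
But every attribute on its right side ({PartNo}) is prime, and the same holds for every other non-superkey FD, so 3NF still holds.

3NF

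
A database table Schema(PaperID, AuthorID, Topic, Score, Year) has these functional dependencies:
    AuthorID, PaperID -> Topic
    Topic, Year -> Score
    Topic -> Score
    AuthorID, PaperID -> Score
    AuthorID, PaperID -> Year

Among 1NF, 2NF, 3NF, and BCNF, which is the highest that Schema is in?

Candidate key: {AuthorID, PaperID}. Prime attributes: {AuthorID, PaperID}.
For Topic, Year -> Score we have {Topic, Year}⁺ = {Score, Topic, Year}; {Topic, Year} is not a superkey, so BCNF fails.
Because {Score} is non-prime and the left side of Topic, Year -> Score is not a superkey, the relation is not in 3NF.
Checking every proper subset of each key, none determines a non-prime attribute — 2NF is satisfied.

2NF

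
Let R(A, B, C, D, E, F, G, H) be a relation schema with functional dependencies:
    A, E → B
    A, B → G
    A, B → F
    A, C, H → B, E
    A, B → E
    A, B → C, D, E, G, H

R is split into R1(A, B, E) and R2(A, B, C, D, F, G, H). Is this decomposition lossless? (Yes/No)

Yes

The shared attributes are {A, B} and {A, B}⁺ = {A, B, C, D, E, F, G, H}.
R1 is contained in that closure, so R1 ∩ R2 → R1 holds and the join is lossless.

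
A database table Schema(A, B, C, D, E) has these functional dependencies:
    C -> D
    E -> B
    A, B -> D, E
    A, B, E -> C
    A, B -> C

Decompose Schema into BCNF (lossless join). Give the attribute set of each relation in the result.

{A, C, E}; {B, E}; {C, D}

Candidate keys of the original relation: {A, B}, {A, E}.
{A, B, C, D, E}: {C} determines {C, D} here but is not a superkey — split on C -> D, giving {C, D} and {A, B, C, E}.
{C, D}: every determinant is a superkey — BCNF.
{A, B, C, E}: {E} determines {B, E} here but is not a superkey — split on E -> B, giving {B, E} and {A, C, E}.
{B, E}: every determinant is a superkey — BCNF.
{A, C, E}: every determinant is a superkey — BCNF.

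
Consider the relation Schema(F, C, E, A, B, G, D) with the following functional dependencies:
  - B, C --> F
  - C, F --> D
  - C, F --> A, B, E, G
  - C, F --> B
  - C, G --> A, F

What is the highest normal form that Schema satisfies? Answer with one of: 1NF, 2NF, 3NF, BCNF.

Candidate keys: {B, C}, {C, F}, {C, G}. Prime attributes: {B, C, F, G}.
Every FD has a superkey on the left, so the relation is in BCNF.

BCNF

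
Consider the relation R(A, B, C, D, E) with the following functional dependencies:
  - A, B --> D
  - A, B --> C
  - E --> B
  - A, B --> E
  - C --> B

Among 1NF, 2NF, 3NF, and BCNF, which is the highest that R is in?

3NF

Candidate keys: {A, B}, {A, C}, {A, E}. Prime attributes: {A, B, C, E}.
E --> B: {E}⁺ = {B, E}, which is not all of the attributes, so the left side is not a superkey — BCNF is violated.
Its right-hand attributes {B} are all prime, as are those of every other non-superkey FD — the relation is in 3NF.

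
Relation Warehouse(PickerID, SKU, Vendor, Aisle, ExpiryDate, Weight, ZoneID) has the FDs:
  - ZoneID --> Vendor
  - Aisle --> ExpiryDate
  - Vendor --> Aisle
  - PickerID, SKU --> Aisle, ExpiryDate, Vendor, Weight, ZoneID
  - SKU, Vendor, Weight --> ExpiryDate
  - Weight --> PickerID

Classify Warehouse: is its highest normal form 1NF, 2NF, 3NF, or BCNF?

Candidate keys: {PickerID, SKU}, {SKU, Weight}. Prime attributes: {PickerID, SKU, Weight}.
ZoneID --> Vendor breaks BCNF: {ZoneID}⁺ = {Aisle, ExpiryDate, Vendor, ZoneID}, so {ZoneID} is not a superkey.
ZoneID --> Vendor determines the non-prime attribute {Vendor} from a non-superkey — 3NF is violated.
No proper subset of a key has a non-prime attribute in its closure, so there is no partial dependency; 2NF holds.

2NF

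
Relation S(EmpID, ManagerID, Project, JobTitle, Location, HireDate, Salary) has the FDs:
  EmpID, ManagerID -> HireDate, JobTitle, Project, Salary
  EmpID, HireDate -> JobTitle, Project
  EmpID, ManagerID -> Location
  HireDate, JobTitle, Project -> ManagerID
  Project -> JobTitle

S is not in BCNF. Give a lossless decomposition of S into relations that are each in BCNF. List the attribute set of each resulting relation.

{EmpID, HireDate, Location, Project, Salary}; {HireDate, ManagerID, Project}; {JobTitle, Project}

Candidate keys of the original relation: {EmpID, HireDate}, {EmpID, ManagerID}.
{EmpID, HireDate, JobTitle, Location, ManagerID, Project, Salary}: {HireDate, JobTitle, Project} determines {HireDate, JobTitle, ManagerID, Project} here but is not a superkey — split on HireDate, JobTitle, Project -> ManagerID, giving {HireDate, JobTitle, ManagerID, Project} and {EmpID, HireDate, JobTitle, Location, Project, Salary}.
{HireDate, JobTitle, ManagerID, Project}: {Project} determines {JobTitle, Project} here but is not a superkey — split on Project -> JobTitle, giving {JobTitle, Project} and {HireDate, ManagerID, Project}.
{JobTitle, Project}: every determinant is a superkey — BCNF.
{HireDate, ManagerID, Project}: every determinant is a superkey — BCNF.
{EmpID, HireDate, JobTitle, Location, Project, Salary}: {Project} determines {JobTitle, Project} here but is not a superkey — split on Project -> JobTitle, giving {JobTitle, Project} and {EmpID, HireDate, Location, Project, Salary}.
{JobTitle, Project}: every determinant is a superkey — BCNF.
{EmpID, HireDate, Location, Project, Salary}: every determinant is a superkey — BCNF.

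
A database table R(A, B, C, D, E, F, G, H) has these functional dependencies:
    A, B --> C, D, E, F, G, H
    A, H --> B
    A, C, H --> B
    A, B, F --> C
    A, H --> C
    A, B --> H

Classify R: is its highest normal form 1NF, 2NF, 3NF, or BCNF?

Candidate keys: {A, B}, {A, H}. Prime attributes: {A, B, H}.
Every FD has a superkey on the left, so the relation is in BCNF.

BCNF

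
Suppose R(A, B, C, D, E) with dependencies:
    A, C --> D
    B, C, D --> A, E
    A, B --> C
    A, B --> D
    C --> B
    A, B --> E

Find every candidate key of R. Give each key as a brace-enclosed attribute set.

{A, B}⁺ = {A, B, C, D, E} — all of the relation — so {A, B} is a candidate key.
{A, C}⁺ = {A, B, C, D, E} — all of the relation — so {A, C} is a candidate key.
{C, D}⁺ = {A, B, C, D, E} — all of the relation — so {C, D} is a candidate key.
Any other superkey properly contains one of these, so there are no further candidate keys.

{A, B}, {A, C}, {C, D}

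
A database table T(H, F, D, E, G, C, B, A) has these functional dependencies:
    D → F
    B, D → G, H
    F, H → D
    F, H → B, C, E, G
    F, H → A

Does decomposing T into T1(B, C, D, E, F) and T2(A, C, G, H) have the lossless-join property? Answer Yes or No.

No

The shared attributes are {C} and {C}⁺ = {C}.
T1 ⊄ {C} and T2 ⊄ {C}, so the split is lossy.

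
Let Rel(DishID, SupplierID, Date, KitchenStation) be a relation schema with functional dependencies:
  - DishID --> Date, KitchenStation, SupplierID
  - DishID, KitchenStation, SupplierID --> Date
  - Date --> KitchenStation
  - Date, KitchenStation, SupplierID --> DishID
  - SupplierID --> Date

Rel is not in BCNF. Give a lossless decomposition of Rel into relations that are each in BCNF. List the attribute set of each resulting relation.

{Date, DishID, SupplierID}; {Date, KitchenStation}

Candidate keys of the original relation: {DishID}, {SupplierID}.
{Date, DishID, KitchenStation, SupplierID}: {Date} determines {Date, KitchenStation} here but is not a superkey — split on Date --> KitchenStation, giving {Date, KitchenStation} and {Date, DishID, SupplierID}.
{Date, KitchenStation} is in BCNF.
{Date, DishID, SupplierID} is in BCNF.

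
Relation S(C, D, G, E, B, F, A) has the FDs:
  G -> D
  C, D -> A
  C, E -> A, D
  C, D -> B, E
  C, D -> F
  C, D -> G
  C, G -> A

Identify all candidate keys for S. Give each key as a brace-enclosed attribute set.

{C} never appears on the right of any FD, so every key must include it.
Closure of {C, D} is {A, B, C, D, E, F, G}, the whole schema; {C, D} is a candidate key.
Closure of {C, E} is {A, B, C, D, E, F, G}, the whole schema; {C, E} is a candidate key.
Closure of {C, G} is {A, B, C, D, E, F, G}, the whole schema; {C, G} is a candidate key.
Any other superkey properly contains one of these, so there are no further candidate keys.

{C, D}, {C, E}, {C, G}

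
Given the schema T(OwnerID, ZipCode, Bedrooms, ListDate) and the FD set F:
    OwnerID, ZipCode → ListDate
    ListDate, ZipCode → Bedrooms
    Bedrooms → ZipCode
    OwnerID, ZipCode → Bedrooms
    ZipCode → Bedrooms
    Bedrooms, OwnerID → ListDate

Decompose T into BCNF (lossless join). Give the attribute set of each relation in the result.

{Bedrooms, ListDate}; {Bedrooms, ZipCode}; {ListDate, OwnerID, ZipCode}

Candidate keys of the original relation: {Bedrooms, OwnerID}, {OwnerID, ZipCode}.
In {Bedrooms, ListDate, OwnerID, ZipCode}, {ListDate, ZipCode} is not a superkey ({ListDate, ZipCode}⁺ restricted to this set is {Bedrooms, ListDate, ZipCode}), so split on ListDate, ZipCode → Bedrooms into {Bedrooms, ListDate, ZipCode} and {ListDate, OwnerID, ZipCode}.
In {Bedrooms, ListDate, ZipCode}, {Bedrooms} is not a superkey ({Bedrooms}⁺ restricted to this set is {Bedrooms, ZipCode}), so split on Bedrooms → ZipCode into {Bedrooms, ZipCode} and {Bedrooms, ListDate}.
{Bedrooms, ZipCode}: every determinant is a superkey — BCNF.
{Bedrooms, ListDate}: every determinant is a superkey — BCNF.
{ListDate, OwnerID, ZipCode}: every determinant is a superkey — BCNF.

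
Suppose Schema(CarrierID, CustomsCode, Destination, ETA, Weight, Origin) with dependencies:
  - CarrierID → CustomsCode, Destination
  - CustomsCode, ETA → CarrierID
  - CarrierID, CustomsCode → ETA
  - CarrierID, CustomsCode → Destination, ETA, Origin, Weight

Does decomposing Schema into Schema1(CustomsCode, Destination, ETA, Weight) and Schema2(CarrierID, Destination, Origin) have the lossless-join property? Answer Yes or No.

Schema1 ∩ Schema2 = {Destination}; its closure under F is {Destination}.
Neither Schema1 nor Schema2 is contained in that closure, so the decomposition is lossy.

No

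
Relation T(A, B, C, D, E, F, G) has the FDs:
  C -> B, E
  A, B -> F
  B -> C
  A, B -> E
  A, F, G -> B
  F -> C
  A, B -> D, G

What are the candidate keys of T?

No FD produces {A}, so it must be in every candidate key.
{A, B} is a candidate key since {A, B}⁺ = {A, B, C, D, E, F, G} covers every attribute.
{A, C} is a candidate key since {A, C}⁺ = {A, B, C, D, E, F, G} covers every attribute.
{A, F} is a candidate key since {A, F}⁺ = {A, B, C, D, E, F, G} covers every attribute.
Any other superkey properly contains one of these, so there are no further candidate keys.

{A, B}, {A, C}, {A, F}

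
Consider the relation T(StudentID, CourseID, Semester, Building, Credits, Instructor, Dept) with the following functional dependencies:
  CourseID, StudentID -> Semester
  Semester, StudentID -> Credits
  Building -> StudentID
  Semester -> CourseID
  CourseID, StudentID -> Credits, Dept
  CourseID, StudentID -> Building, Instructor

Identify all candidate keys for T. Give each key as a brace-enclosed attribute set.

{Building, CourseID}⁺ = {Building, CourseID, Credits, Dept, Instructor, Semester, StudentID}, which is every attribute, so {Building, CourseID} is a candidate key.
{Building, Semester}⁺ = {Building, CourseID, Credits, Dept, Instructor, Semester, StudentID}, which is every attribute, so {Building, Semester} is a candidate key.
{CourseID, StudentID}⁺ = {Building, CourseID, Credits, Dept, Instructor, Semester, StudentID}, which is every attribute, so {CourseID, StudentID} is a candidate key.
{Semester, StudentID}⁺ = {Building, CourseID, Credits, Dept, Instructor, Semester, StudentID}, which is every attribute, so {Semester, StudentID} is a candidate key.
No proper subset of any of these is a key, and no other minimal superkey exists.

{Building, CourseID}, {Building, Semester}, {CourseID, StudentID}, {Semester, StudentID}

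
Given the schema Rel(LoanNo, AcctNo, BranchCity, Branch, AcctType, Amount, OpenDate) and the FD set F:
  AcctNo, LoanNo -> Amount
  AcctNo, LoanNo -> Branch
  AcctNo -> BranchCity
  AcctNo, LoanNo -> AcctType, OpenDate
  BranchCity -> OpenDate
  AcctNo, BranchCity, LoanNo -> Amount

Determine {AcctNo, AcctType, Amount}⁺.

Start with {AcctNo, AcctType, Amount}.
AcctNo -> BranchCity applies; add {BranchCity} → now {AcctNo, AcctType, Amount, BranchCity}.
BranchCity -> OpenDate applies; add {OpenDate} → now {AcctNo, AcctType, Amount, BranchCity, OpenDate}.
No further FD applies.

{AcctNo, AcctType, Amount, BranchCity, OpenDate}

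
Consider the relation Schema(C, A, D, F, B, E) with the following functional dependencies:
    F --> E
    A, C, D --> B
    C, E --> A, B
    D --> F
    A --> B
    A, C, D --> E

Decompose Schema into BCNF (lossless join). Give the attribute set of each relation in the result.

{A, B}; {A, C, D}; {D, F}; {E, F}

Candidate key of the original relation: {C, D}.
In {A, B, C, D, E, F}, {F} is not a superkey ({F}⁺ restricted to this set is {E, F}), so split on F --> E into {E, F} and {A, B, C, D, F}.
{E, F} has no BCNF violation.
In {A, B, C, D, F}, {D} is not a superkey ({D}⁺ restricted to this set is {D, F}), so split on D --> F into {D, F} and {A, B, C, D}.
{D, F} has no BCNF violation.
In {A, B, C, D}, {A} is not a superkey ({A}⁺ restricted to this set is {A, B}), so split on A --> B into {A, B} and {A, C, D}.
{A, B} has no BCNF violation.
{A, C, D} has no BCNF violation.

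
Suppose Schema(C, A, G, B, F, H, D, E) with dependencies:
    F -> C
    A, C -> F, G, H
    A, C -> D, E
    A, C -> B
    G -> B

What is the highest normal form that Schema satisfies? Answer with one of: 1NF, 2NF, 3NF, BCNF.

Candidate keys: {A, C}, {A, F}. Prime attributes: {A, C, F}.
F -> C breaks BCNF: {F}⁺ = {C, F}, so {F} is not a superkey.
G -> B has non-prime {B} on the right and a non-superkey on the left, so 3NF fails.
No non-prime attribute depends on a proper subset of any candidate key, so 2NF holds.

2NF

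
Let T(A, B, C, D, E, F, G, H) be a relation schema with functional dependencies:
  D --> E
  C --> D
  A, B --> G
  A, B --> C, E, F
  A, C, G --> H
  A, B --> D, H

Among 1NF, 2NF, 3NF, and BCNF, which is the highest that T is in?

Candidate key: {A, B}. Prime attributes: {A, B}.
For D --> E we have {D}⁺ = {D, E}; {D} is not a superkey, so BCNF fails.
Because {E} is non-prime and the left side of D --> E is not a superkey, the relation is not in 3NF.
Checking every proper subset of each key, none determines a non-prime attribute — 2NF is satisfied.

2NF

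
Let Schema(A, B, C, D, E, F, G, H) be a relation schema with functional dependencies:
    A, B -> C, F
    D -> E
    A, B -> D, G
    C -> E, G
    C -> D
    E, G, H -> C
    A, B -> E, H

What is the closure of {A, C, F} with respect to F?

Start with {A, C, F}.
C -> E, G applies; add {E, G} → now {A, C, E, F, G}.
C -> D applies; add {D} → now {A, C, D, E, F, G}.
No further FD applies.

{A, C, D, E, F, G}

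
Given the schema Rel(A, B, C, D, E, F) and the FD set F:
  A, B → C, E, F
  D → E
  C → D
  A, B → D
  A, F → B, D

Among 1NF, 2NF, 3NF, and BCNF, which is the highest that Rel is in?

2NF

Candidate keys: {A, B}, {A, F}. Prime attributes: {A, B, F}.
For D → E we have {D}⁺ = {D, E}; {D} is not a superkey, so BCNF fails.
D → E has non-prime {E} on the right and a non-superkey on the left, so 3NF fails.
No proper subset of a key has a non-prime attribute in its closure, so there is no partial dependency; 2NF holds.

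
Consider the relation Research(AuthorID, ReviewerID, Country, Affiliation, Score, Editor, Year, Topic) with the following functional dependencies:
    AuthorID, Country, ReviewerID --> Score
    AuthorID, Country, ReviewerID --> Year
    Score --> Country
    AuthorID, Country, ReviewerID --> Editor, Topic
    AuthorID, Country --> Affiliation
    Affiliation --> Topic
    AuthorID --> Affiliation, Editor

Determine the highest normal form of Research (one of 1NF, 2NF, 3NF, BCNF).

Candidate keys: {AuthorID, Country, ReviewerID}, {AuthorID, ReviewerID, Score}. Prime attributes: {AuthorID, Country, ReviewerID, Score}.
Score --> Country: {Score}⁺ = {Country, Score}, which is not all of the attributes, so the left side is not a superkey — BCNF is violated.
AuthorID, Country --> Affiliation determines the non-prime attribute {Affiliation} from a non-superkey — 3NF is violated.
{AuthorID} is a proper subset of the key {AuthorID, Country, ReviewerID}, and {AuthorID}⁺ contains the non-prime attributes {Affiliation, Editor, Topic} — a partial dependency, so 2NF is violated.

1NF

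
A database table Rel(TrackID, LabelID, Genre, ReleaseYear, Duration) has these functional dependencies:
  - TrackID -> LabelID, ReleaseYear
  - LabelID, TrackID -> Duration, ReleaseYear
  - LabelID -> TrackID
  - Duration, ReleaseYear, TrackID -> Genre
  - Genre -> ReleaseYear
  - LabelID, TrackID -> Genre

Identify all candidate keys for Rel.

{LabelID}, {TrackID}

{LabelID}⁺ = {Duration, Genre, LabelID, ReleaseYear, TrackID} — all of the relation — so {LabelID} is a candidate key.
{TrackID}⁺ = {Duration, Genre, LabelID, ReleaseYear, TrackID} — all of the relation — so {TrackID} is a candidate key.
These are minimal and exhaustive — every other superkey contains one of them.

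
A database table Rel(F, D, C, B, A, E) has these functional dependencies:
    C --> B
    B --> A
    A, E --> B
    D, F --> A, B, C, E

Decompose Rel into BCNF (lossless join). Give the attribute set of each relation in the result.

Candidate key of the original relation: {D, F}.
Within {A, B, C, D, E, F}: {C}⁺ ∩ {A, B, C, D, E, F} = {A, B, C}, not the whole set, so C --> A, B violates BCNF; decompose into {A, B, C} and {C, D, E, F}.
Within {A, B, C}: {B}⁺ ∩ {A, B, C} = {A, B}, not the whole set, so B --> A violates BCNF; decompose into {A, B} and {B, C}.
{A, B} has no BCNF violation.
{B, C} has no BCNF violation.
{C, D, E, F} has no BCNF violation.

{A, B}; {B, C}; {C, D, E, F}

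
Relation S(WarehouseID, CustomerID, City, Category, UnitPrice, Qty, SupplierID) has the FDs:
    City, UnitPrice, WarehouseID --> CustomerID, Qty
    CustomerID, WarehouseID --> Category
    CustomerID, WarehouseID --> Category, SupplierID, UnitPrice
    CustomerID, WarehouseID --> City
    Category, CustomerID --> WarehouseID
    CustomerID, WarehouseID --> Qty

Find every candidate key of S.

{Category, CustomerID} is a candidate key since {Category, CustomerID}⁺ = {Category, City, CustomerID, Qty, SupplierID, UnitPrice, WarehouseID} covers every attribute.
{CustomerID, WarehouseID} is a candidate key since {CustomerID, WarehouseID}⁺ = {Category, City, CustomerID, Qty, SupplierID, UnitPrice, WarehouseID} covers every attribute.
{City, UnitPrice, WarehouseID} is a candidate key since {City, UnitPrice, WarehouseID}⁺ = {Category, City, CustomerID, Qty, SupplierID, UnitPrice, WarehouseID} covers every attribute.
These are minimal and exhaustive — every other superkey contains one of them.

{Category, CustomerID}, {City, UnitPrice, WarehouseID}, {CustomerID, WarehouseID}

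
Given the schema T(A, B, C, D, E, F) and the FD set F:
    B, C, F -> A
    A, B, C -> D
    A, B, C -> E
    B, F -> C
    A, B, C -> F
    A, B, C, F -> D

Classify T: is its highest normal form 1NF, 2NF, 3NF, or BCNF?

BCNF

Candidate keys: {A, B, C}, {B, F}. Prime attributes: {A, B, C, F}.
The left-hand side of every FD is a superkey, so BCNF is satisfied.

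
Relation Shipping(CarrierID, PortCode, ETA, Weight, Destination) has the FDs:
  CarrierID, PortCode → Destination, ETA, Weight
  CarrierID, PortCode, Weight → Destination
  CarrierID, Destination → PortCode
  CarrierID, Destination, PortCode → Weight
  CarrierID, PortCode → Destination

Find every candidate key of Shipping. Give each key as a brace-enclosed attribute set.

Attributes never on any right-hand side: {CarrierID} — every candidate key must contain it.
Closure of {CarrierID, Destination} is {CarrierID, Destination, ETA, PortCode, Weight}, the whole schema; {CarrierID, Destination} is a candidate key.
Closure of {CarrierID, PortCode} is {CarrierID, Destination, ETA, PortCode, Weight}, the whole schema; {CarrierID, PortCode} is a candidate key.
No proper subset of any of these is a key, and no other minimal superkey exists.

{CarrierID, Destination}, {CarrierID, PortCode}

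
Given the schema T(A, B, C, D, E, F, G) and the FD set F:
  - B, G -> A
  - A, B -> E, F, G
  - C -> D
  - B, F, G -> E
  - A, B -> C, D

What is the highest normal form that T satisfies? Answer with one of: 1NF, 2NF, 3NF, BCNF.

2NF

Candidate keys: {A, B}, {B, G}. Prime attributes: {A, B, G}.
C -> D: {C}⁺ = {C, D}, which is not all of the attributes, so the left side is not a superkey — BCNF is violated.
C -> D has non-prime {D} on the right and a non-superkey on the left, so 3NF fails.
Checking every proper subset of each key, none determines a non-prime attribute — 2NF is satisfied.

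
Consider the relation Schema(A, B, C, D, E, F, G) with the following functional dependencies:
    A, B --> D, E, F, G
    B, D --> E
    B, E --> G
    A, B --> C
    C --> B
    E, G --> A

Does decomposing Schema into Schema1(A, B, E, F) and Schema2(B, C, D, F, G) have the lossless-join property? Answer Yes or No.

Common attributes: {B, F}; their closure is {B, F}.
The closure covers neither Schema1 nor Schema2 entirely; the join is not lossless.

No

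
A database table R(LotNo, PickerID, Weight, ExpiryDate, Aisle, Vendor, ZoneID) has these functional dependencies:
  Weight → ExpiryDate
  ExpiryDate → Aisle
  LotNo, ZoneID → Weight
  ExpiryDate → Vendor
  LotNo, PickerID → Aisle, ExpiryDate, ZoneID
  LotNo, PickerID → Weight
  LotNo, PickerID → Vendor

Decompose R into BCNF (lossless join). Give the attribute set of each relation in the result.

Candidate key of the original relation: {LotNo, PickerID}.
In {Aisle, ExpiryDate, LotNo, PickerID, Vendor, Weight, ZoneID}, {Weight} is not a superkey ({Weight}⁺ restricted to this set is {Aisle, ExpiryDate, Vendor, Weight}), so split on Weight → Aisle, ExpiryDate, Vendor into {Aisle, ExpiryDate, Vendor, Weight} and {LotNo, PickerID, Weight, ZoneID}.
In {Aisle, ExpiryDate, Vendor, Weight}, {ExpiryDate} is not a superkey ({ExpiryDate}⁺ restricted to this set is {Aisle, ExpiryDate, Vendor}), so split on ExpiryDate → Aisle, Vendor into {Aisle, ExpiryDate, Vendor} and {ExpiryDate, Weight}.
{Aisle, ExpiryDate, Vendor}: every determinant is a superkey — BCNF.
{ExpiryDate, Weight}: every determinant is a superkey — BCNF.
In {LotNo, PickerID, Weight, ZoneID}, {LotNo, ZoneID} is not a superkey ({LotNo, ZoneID}⁺ restricted to this set is {LotNo, Weight, ZoneID}), so split on LotNo, ZoneID → Weight into {LotNo, Weight, ZoneID} and {LotNo, PickerID, ZoneID}.
{LotNo, Weight, ZoneID}: every determinant is a superkey — BCNF.
{LotNo, PickerID, ZoneID}: every determinant is a superkey — BCNF.

{Aisle, ExpiryDate, Vendor}; {ExpiryDate, Weight}; {LotNo, PickerID, ZoneID}; {LotNo, Weight, ZoneID}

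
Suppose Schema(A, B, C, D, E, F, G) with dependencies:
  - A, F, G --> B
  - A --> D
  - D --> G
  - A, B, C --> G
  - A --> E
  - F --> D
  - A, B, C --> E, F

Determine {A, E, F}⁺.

Start with {A, E, F}.
A --> D applies; add {D} → now {A, D, E, F}.
D --> G applies; add {G} → now {A, D, E, F, G}.
A, F, G --> B applies; add {B} → now {A, B, D, E, F, G}.
No further FD applies.

{A, B, D, E, F, G}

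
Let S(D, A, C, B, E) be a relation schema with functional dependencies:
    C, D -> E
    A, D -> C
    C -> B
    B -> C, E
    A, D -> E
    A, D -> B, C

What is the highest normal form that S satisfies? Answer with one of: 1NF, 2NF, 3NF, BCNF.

2NF

Candidate key: {A, D}. Prime attributes: {A, D}.
C, D -> E breaks BCNF: {C, D}⁺ = {B, C, D, E}, so {C, D} is not a superkey.
C, D -> E determines the non-prime attribute {E} from a non-superkey — 3NF is violated.
Checking every proper subset of each key, none determines a non-prime attribute — 2NF is satisfied.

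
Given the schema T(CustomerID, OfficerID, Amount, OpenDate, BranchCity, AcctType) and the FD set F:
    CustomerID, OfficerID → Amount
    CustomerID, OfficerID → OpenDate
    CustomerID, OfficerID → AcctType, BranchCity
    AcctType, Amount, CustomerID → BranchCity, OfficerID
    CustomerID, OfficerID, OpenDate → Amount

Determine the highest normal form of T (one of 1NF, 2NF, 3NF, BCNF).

BCNF

Candidate keys: {AcctType, Amount, CustomerID}, {CustomerID, OfficerID}. Prime attributes: {AcctType, Amount, CustomerID, OfficerID}.
Every FD has a superkey on the left, so the relation is in BCNF.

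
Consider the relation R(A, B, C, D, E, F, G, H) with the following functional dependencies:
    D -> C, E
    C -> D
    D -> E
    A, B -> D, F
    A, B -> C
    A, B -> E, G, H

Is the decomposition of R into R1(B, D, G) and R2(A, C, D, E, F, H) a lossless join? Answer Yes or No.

R1 ∩ R2 = {D}; its closure under F is {C, D, E}.
Neither R1 nor R2 is contained in that closure, so the decomposition is lossy.

No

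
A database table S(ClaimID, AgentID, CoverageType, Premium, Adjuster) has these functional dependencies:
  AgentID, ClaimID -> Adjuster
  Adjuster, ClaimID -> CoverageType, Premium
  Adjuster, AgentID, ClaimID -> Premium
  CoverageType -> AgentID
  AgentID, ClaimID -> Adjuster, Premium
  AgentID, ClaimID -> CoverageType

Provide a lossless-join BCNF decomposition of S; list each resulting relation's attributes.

Candidate keys of the original relation: {Adjuster, ClaimID}, {AgentID, ClaimID}, {ClaimID, CoverageType}.
In {Adjuster, AgentID, ClaimID, CoverageType, Premium}, {CoverageType} is not a superkey ({CoverageType}⁺ restricted to this set is {AgentID, CoverageType}), so split on CoverageType -> AgentID into {AgentID, CoverageType} and {Adjuster, ClaimID, CoverageType, Premium}.
{AgentID, CoverageType}: every determinant is a superkey — BCNF.
{Adjuster, ClaimID, CoverageType, Premium}: every determinant is a superkey — BCNF.

{Adjuster, ClaimID, CoverageType, Premium}; {AgentID, CoverageType}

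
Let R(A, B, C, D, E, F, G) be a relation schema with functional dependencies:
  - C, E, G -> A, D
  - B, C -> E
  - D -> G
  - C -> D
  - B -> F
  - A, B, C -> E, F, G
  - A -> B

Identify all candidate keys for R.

Attributes never on any right-hand side: {C} — every candidate key must contain it.
{A, C} is a candidate key since {A, C}⁺ = {A, B, C, D, E, F, G} covers every attribute.
{B, C} is a candidate key since {B, C}⁺ = {A, B, C, D, E, F, G} covers every attribute.
{C, E} is a candidate key since {C, E}⁺ = {A, B, C, D, E, F, G} covers every attribute.
Any other superkey properly contains one of these, so there are no further candidate keys.

{A, C}, {B, C}, {C, E}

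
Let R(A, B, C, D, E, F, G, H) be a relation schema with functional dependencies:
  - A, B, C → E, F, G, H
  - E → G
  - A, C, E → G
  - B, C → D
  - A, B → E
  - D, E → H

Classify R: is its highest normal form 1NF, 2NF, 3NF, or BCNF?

Candidate key: {A, B, C}. Prime attributes: {A, B, C}.
E → G breaks BCNF: {E}⁺ = {E, G}, so {E} is not a superkey.
E → G determines the non-prime attribute {G} from a non-superkey — 3NF is violated.
Since {A, B} ⊂ {A, B, C} and {A, B}⁺ ⊇ {E, G} with {E, G} non-prime, there is a partial dependency; 2NF fails.

1NF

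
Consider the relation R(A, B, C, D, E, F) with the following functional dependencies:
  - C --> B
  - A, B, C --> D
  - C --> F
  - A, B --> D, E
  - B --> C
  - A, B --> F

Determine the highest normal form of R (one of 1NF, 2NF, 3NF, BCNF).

Candidate keys: {A, B}, {A, C}. Prime attributes: {A, B, C}.
C --> B breaks BCNF: {C}⁺ = {B, C, F}, so {C} is not a superkey.
C --> F has non-prime {F} on the right and a non-superkey on the left, so 3NF fails.
Since {B} ⊂ {A, B} and {B}⁺ ⊇ {F} with {F} non-prime, there is a partial dependency; 2NF fails.

1NF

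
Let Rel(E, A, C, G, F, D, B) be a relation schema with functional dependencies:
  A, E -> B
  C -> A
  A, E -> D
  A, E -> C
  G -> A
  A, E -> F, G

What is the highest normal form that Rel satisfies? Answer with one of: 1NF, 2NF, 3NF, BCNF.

3NF

Candidate keys: {A, E}, {C, E}, {E, G}. Prime attributes: {A, C, E, G}.
C -> A breaks BCNF: {C}⁺ = {A, C}, so {C} is not a superkey.
But every attribute on its right side ({A}) is prime, and the same holds for every other non-superkey FD, so 3NF still holds.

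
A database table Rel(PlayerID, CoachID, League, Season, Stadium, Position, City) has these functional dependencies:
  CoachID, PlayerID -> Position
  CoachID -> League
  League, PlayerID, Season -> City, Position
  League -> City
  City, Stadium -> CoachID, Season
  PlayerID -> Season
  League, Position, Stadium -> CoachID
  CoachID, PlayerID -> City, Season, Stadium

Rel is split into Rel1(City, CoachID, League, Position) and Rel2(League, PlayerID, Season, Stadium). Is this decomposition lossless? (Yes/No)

No

Common attributes: {League}; their closure is {City, League}.
Rel1 ⊄ {City, League} and Rel2 ⊄ {City, League}, so the split is lossy.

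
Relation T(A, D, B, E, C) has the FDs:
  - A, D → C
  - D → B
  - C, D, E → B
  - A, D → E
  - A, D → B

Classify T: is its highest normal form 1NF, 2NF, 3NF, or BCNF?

Candidate key: {A, D}. Prime attributes: {A, D}.
For D → B we have {D}⁺ = {B, D}; {D} is not a superkey, so BCNF fails.
D → B has non-prime {B} on the right and a non-superkey on the left, so 3NF fails.
Since {D} ⊂ {A, D} and {D}⁺ ⊇ {B} with {B} non-prime, there is a partial dependency; 2NF fails.

1NF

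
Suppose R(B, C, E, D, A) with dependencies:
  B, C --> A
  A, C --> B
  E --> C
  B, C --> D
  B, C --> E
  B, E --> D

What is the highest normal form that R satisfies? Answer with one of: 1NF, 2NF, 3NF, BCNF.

3NF

Candidate keys: {A, C}, {A, E}, {B, C}, {B, E}. Prime attributes: {A, B, C, E}.
E --> C breaks BCNF: {E}⁺ = {C, E}, so {E} is not a superkey.
Since {C} ⊆ prime attributes and every other non-superkey FD also has a prime right side, the schema is in 3NF.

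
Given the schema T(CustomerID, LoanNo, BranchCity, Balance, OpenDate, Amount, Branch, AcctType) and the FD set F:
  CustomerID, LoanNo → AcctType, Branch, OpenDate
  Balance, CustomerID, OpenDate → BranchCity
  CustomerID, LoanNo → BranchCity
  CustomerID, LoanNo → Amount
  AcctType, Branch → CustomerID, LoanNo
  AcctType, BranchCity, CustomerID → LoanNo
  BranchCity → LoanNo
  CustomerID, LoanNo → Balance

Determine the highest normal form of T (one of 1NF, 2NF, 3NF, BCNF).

Candidate keys: {AcctType, Branch}, {Balance, CustomerID, OpenDate}, {BranchCity, CustomerID}, {CustomerID, LoanNo}. Prime attributes: {AcctType, Balance, Branch, BranchCity, CustomerID, LoanNo, OpenDate}.
BranchCity → LoanNo: {BranchCity}⁺ = {BranchCity, LoanNo}, which is not all of the attributes, so the left side is not a superkey — BCNF is violated.
Since {LoanNo} ⊆ prime attributes and every other non-superkey FD also has a prime right side, the schema is in 3NF.

3NF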